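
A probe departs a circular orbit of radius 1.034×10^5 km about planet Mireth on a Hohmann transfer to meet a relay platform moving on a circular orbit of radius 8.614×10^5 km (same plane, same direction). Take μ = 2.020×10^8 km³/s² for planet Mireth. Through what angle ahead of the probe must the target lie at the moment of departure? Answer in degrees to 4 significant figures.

φ = 104.6°

Transfer-ellipse semi-major axis a_t = (r₁ + r₂)/2 = (1.034×10^5 + 8.614×10^5)/2 = 4.824×10^5 km.
The half-period of the transfer ellipse is t = π√(a_t³/μ) = 74060 s.
The target's mean motion on its circular orbit is ω₂ = √(μ/r₂³) = 1.7777×10^-5 rad/s.
Angle swept by the target during transfer: ω₂·t = 1.3166 rad = 75.44°.
The probe traverses 180° on the transfer ellipse, so the target must lead by 180° − 75.44° = 104.6°.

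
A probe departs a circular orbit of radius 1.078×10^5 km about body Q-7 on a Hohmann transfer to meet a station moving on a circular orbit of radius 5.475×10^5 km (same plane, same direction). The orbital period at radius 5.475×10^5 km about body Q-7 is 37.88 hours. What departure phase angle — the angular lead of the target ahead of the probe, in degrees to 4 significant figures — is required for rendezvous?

From Kepler's third law T² = 4π²r³/μ at r = 5.475×10^5 km, T = 37.88 hours = 37.88 × 3600 s = 1.36368×10^5 s: μ = 4π²r³/T² = 3.48407×10^8 km³/s².
The Hohmann ellipse has a_t = (r₁ + r₂)/2 = 3.2765×10^5 km.
The half-period of the transfer ellipse is t = π√(a_t³/μ) = 31566 s.
Target angular speed ω₂ = √(μ/r₂³) = 4.6075×10^-5 rad/s.
Angle swept by the target during transfer: ω₂·t = 1.4544 rad = 83.33°.
The probe traverses 180° on the transfer ellipse, so the target must lead by 180° − 83.33° = 96.67°.

φ = 96.67°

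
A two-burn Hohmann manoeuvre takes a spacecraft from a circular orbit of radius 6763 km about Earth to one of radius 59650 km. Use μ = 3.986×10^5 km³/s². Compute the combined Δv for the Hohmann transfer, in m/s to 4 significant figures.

Δv = 4031 m/s

Transfer-ellipse semi-major axis a_t = (r₁ + r₂)/2 = (6763 + 59650)/2 = 33206.5 km.
At r₁ the circular-orbit speed is v₁ = √(μ/r₁) = 7.677131 km/s.
On the transfer ellipse at r₁, vis-viva gives v_p = √[μ(2/r₁ − 1/a_t)] = 10.28946 km/s.
First burn Δv₁ = |v_p − v₁| = 2.6123 km/s.
At r₂, v₂ = √(μ/r₂) = 2.5850 km/s.
Transfer-orbit speed at r₂: v_a = √[μ(2/r₂ − 1/a_t)] = 1.1666 km/s.
Second burn Δv₂ = |v₂ − v_a| = 1.4184 km/s.
Total Δv = Δv₁ + Δv₂ = 4.031 km/s.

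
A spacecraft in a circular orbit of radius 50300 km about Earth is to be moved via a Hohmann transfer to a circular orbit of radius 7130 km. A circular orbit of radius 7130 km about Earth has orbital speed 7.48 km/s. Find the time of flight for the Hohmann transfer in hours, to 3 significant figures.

From the circular-orbit relation v² = μ/r at r = 7130 km: μ = v²r = (7.48)² × 7130 = 3.98926×10^5 km³/s².
The Hohmann ellipse has a_t = (r₁ + r₂)/2 = 28715 km.
Transfer time t = π√(a_t³/μ) = π√((28715)³ / 3.98926×10^5) = 24200 s.
Converting: 24200 s ÷ 3600 s/hour = 6.72 hours.

t = 6.72 hours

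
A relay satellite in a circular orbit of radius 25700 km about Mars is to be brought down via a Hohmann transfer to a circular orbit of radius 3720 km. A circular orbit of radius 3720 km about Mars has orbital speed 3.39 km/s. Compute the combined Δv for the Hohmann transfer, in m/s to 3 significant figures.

Δv = 1730 m/s

From the circular-orbit relation v² = μ/r at r = 3720 km: μ = v²r = (3.39)² × 3720 = 42750.6 km³/s².
Transfer-ellipse semi-major axis a_t = (r₁ + r₂)/2 = (25700 + 3720)/2 = 14710 km.
At r₁ the circular-orbit speed is v₁ = √(μ/r₁) = 1.28975 km/s.
On the transfer ellipse at r₁, vis-viva gives v_a = √[μ(2/r₁ − 1/a_t)] = 0.648589 km/s.
First burn Δv₁ = |v_a − v₁| = 0.6412 km/s.
At r₂, v₂ = √(μ/r₂) = 3.390 km/s.
Transfer-orbit speed at r₂: v_p = √[μ(2/r₂ − 1/a_t)] = 4.481 km/s.
Second burn Δv₂ = |v₂ − v_p| = 1.091 km/s.
Total Δv = Δv₁ + Δv₂ = 1.732 km/s.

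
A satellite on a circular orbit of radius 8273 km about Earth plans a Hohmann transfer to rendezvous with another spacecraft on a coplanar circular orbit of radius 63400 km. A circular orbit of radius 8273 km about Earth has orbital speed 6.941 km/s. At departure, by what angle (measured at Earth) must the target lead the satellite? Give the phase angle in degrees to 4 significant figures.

φ = 103.5°

From the circular-orbit relation v² = μ/r at r = 8273 km: μ = v²r = (6.941)² × 8273 = 3.98572×10^5 km³/s².
The Hohmann ellipse has a_t = (r₁ + r₂)/2 = 35836.5 km.
The half-period of the transfer ellipse is t = π√(a_t³/μ) = 33760 s.
The target's mean motion on its circular orbit is ω₂ = √(μ/r₂³) = 3.955×10^-5 rad/s.
Angle swept by the target during transfer: ω₂·t = 1.335 rad = 76.49°.
The satellite traverses 180° on the transfer ellipse, so the target must lead by 180° − 76.49° = 103.5°.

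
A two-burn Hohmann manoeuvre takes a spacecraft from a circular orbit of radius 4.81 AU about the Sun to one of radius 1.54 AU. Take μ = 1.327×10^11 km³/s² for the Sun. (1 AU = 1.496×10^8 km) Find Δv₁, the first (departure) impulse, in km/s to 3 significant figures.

Δv₁ = 4.12 km/s

In km: r₁ = 4.81 × 1.496×10^8 = 7.19576×10^8 km; r₂ = 1.54 × 1.496×10^8 = 2.30384×10^8 km.
Transfer-ellipse semi-major axis a_t = (r₁ + r₂)/2 = (7.19576×10^8 + 2.30384×10^8)/2 = 4.7498×10^8 km.
On the circular orbit at r = 7.19576×10^8 km, v_c = √(μ/r) = 13.58 km/s.
Transfer-orbit speed at the same r (vis-viva, a = a_t): v_t = √[μ(2/r − 1/a_t)] = 9.458 km/s.
Δv₁ = |v_t − v_c| = |9.458 − 13.58| = 4.122 km/s.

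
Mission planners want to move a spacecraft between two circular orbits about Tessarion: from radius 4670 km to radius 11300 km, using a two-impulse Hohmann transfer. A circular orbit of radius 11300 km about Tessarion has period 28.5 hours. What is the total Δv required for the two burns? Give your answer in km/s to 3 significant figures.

From Kepler's third law T² = 4π²r³/μ at r = 11300 km, T = 28.5 hours = 28.5 × 3600 s = 1.026×10^5 s: μ = 4π²r³/T² = 5411.28 km³/s².
Semi-major axis of the transfer orbit: a_t = (4670 + 11300)/2 = 7985 km.
At r₁ the circular-orbit speed is v₁ = √(μ/r₁) = 1.0764 km/s.
On the transfer ellipse at r₁, v² = μ(2/r − 1/a) gives v_p = √[μ(2/r₁ − 1/a_t)] = 1.2805 km/s.
First burn Δv₁ = |v_p − v₁| = 0.2041 km/s.
Circular speed at r₂: v₂ = √(μ/r₂) = 0.6920 km/s.
Transfer-orbit speed at r₂: v_a = √[μ(2/r₂ − 1/a_t)] = 0.5292 km/s.
Second burn Δv₂ = |v₂ − v_a| = 0.1628 km/s.
Total Δv = Δv₁ + Δv₂ = 0.3669 km/s.

Δv = 0.367 km/s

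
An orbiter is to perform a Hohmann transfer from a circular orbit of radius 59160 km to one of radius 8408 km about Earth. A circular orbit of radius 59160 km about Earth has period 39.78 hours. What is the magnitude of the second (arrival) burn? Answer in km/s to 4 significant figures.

From Kepler's third law T² = 4π²r³/μ at r = 59160 km, T = 39.78 hours = 39.78 × 3600 s = 1.43208×10^5 s: μ = 4π²r³/T² = 3.98575×10^5 km³/s².
The Hohmann ellipse has a_t = (r₁ + r₂)/2 = 33784 km.
On the circular orbit at r = 8408 km, v_c = √(μ/r) = 6.885 km/s.
Transfer-orbit speed at the same r (vis-viva, a = a_t): v_t = √[μ(2/r − 1/a_t)] = 9.111 km/s.
Δv₂ = |v_t − v_c| = |9.111 − 6.885| = 2.226 km/s.

Δv₂ = 2.226 km/s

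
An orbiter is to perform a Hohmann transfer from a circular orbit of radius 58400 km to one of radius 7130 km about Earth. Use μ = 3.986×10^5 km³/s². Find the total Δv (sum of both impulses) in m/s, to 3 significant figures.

Δv = 3900 m/s

Transfer-ellipse semi-major axis a_t = (r₁ + r₂)/2 = (58400 + 7130)/2 = 32765 km.
Circular speed at r₁: v₁ = √(μ/r₁) = √(3.986×10^5/58400) = 2.613 km/s.
Transfer-orbit speed at r₁ (vis-viva): v_a = √[μ(2/r₁ − 1/a_t)] = 1.219 km/s.
First burn Δv₁ = |v_a − v₁| = 1.394 km/s.
Circular speed at r₂: v₂ = √(μ/r₂) = 7.477 km/s.
Transfer-orbit speed at r₂: v_p = √[μ(2/r₂ − 1/a_t)] = 9.982 km/s.
Second burn Δv₂ = |v₂ − v_p| = 2.505 km/s.
Δv = Δv₁ + Δv₂ = 1.394 + 2.505 = 3.899 km/s.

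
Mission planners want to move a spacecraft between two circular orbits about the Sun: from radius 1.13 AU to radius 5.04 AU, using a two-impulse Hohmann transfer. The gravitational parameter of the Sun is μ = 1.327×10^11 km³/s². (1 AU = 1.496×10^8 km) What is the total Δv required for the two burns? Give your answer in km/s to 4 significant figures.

Δv = 13.03 km/s

In km: r₁ = 1.13 × 1.496×10^8 = 1.69048×10^8 km; r₂ = 5.04 × 1.496×10^8 = 7.53984×10^8 km.
Transfer-ellipse semi-major axis a_t = (r₁ + r₂)/2 = (1.69048×10^8 + 7.53984×10^8)/2 = 4.61516×10^8 km.
At r₁ the circular-orbit speed is v₁ = √(μ/r₁) = 28.01757 km/s.
Transfer-orbit speed at r₁ (vis-viva equation): v_p = √[μ(2/r₁ − 1/a_t)] = 35.81114 km/s.
First burn Δv₁ = |v_p − v₁| = 7.794 km/s.
At r₂, v₂ = √(μ/r₂) = 13.266 km/s.
Transfer-orbit speed at r₂: v_a = √[μ(2/r₂ − 1/a_t)] = 8.0291 km/s.
Second burn Δv₂ = |v₂ − v_a| = 5.237 km/s.
Δv = Δv₁ + Δv₂ = 7.794 + 5.237 = 13.03 km/s.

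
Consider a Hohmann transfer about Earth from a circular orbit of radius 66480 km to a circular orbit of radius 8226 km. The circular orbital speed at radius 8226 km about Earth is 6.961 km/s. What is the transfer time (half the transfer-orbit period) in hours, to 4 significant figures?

t = 9.979 hours

From the circular-orbit relation v² = μ/r at r = 8226 km: μ = v²r = (6.961)² × 8226 = 3.98595×10^5 km³/s².
The Hohmann ellipse has a_t = (r₁ + r₂)/2 = 37353 km.
Transfer time t = π√(a_t³/μ) = π√((37353)³ / 3.98595×10^5) = 35923 s.
Converting: 35923 s ÷ 3600 s/hour = 9.979 hours.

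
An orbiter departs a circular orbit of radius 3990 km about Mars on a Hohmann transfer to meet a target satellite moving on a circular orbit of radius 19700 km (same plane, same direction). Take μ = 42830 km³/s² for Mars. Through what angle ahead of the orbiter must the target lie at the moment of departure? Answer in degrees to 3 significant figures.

φ = 96.1°

Transfer-ellipse semi-major axis a_t = (r₁ + r₂)/2 = (3990 + 19700)/2 = 11845 km.
Transfer time t = π√(a_t³/μ) = 19569 s.
The target's mean motion on its circular orbit is ω₂ = √(μ/r₂³) = 7.4847×10^-5 rad/s.
Angle swept by the target during transfer: ω₂·t = 1.4647 rad = 83.92°.
Arrival is 180° from departure on the ellipse, so φ = 180° − 83.92° = 96.1°.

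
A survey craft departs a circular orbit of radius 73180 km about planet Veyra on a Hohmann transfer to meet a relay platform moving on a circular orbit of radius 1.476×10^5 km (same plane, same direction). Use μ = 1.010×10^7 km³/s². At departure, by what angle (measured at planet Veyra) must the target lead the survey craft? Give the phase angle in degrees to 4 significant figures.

φ = 63.58°

Semi-major axis of the transfer orbit: a_t = (73180 + 1.476×10^5)/2 = 1.1039×10^5 km.
Transfer time t = π√(a_t³/μ) = 36256.3 s.
Target angular speed ω₂ = √(μ/r₂³) = 5.60443×10^-5 rad/s.
Angle swept by the target during transfer: ω₂·t = 2.03196 rad = 116.42°.
Arrival is 180° from departure on the ellipse, so φ = 180° − 116.42° = 63.58°.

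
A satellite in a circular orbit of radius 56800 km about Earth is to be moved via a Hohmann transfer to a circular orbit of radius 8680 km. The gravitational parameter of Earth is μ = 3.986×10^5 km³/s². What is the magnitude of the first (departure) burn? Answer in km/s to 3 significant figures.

Semi-major axis of the transfer orbit: a_t = (56800 + 8680)/2 = 32740 km.
Circular speed at r = 56800 km: v_c = √(μ/r) = 2.649 km/s.
Transfer-orbit speed at the same r (vis-viva, a = a_t): v_t = √[μ(2/r − 1/a_t)] = 1.364 km/s.
Δv₁ = |v_t − v_c| = |1.364 − 2.649| = 1.285 km/s.

Δv₁ = 1.29 km/s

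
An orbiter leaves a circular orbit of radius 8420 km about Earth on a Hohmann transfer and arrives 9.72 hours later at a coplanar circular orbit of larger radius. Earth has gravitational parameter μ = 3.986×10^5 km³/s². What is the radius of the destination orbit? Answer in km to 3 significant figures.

Transfer time t = 9.72 hours = 34992 s, and t = π√(a_t³/μ).
So a_t = (μ t²/π²)^(1/3) = (3.986×10^5 × (34992)² / π²)^(1/3) = 36705 km.
Since a_t = (r₁ + r₂)/2, r₂ = 2a_t − r₁ = 2×36705 − 8420 = 64990 km.

r₂ = 65000 km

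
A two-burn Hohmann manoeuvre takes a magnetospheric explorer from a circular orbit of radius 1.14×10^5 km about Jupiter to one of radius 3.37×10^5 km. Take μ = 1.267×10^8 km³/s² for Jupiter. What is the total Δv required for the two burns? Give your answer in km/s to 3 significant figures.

Δv = 13.0 km/s

Transfer-ellipse semi-major axis a_t = (r₁ + r₂)/2 = (1.140×10^5 + 3.370×10^5)/2 = 2.255×10^5 km.
Circular speed at r₁: v₁ = √(μ/r₁) = √(1.267×10^8/1.140×10^5) = 33.338 km/s.
On the transfer ellipse at r₁, vis-viva equation gives v_p = √[μ(2/r₁ − 1/a_t)] = 40.755 km/s.
First burn Δv₁ = |v_p − v₁| = 7.417 km/s.
At r₂, v₂ = √(μ/r₂) = 19.3898 km/s.
Transfer-orbit speed at r₂: v_a = √[μ(2/r₂ − 1/a_t)] = 13.7865 km/s.
Second burn Δv₂ = |v₂ − v_a| = 5.603 km/s.
Total Δv = Δv₁ + Δv₂ = 13.02 km/s.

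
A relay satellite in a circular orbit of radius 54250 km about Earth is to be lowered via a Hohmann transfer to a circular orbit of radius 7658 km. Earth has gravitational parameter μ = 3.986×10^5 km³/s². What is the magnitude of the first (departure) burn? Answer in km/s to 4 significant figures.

Semi-major axis of the transfer orbit: a_t = (54250 + 7658)/2 = 30954 km.
On the circular orbit at r = 54250 km, v_c = √(μ/r) = 2.7106 km/s.
Vis-viva on the transfer ellipse at r = 54250 km gives v_t = √[μ(2/r − 1/a_t)] = 1.3482 km/s.
Δv₁ = |v_t − v_c| = |1.3482 − 2.7106| = 1.362 km/s.

Δv₁ = 1.362 km/s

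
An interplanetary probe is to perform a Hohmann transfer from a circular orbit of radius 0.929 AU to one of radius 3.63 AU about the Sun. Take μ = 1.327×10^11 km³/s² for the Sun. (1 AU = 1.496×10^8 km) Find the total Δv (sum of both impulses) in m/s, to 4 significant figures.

Δv = 13750 m/s

In km: r₁ = 0.929 × 1.496×10^8 = 1.389784×10^8 km; r₂ = 3.63 × 1.496×10^8 = 5.43048×10^8 km.
The Hohmann ellipse has a_t = (r₁ + r₂)/2 = 3.410132×10^8 km.
At r₁ the circular-orbit speed is v₁ = √(μ/r₁) = 30.900 km/s.
Transfer-orbit speed at r₁ (v² = μ(2/r − 1/a)): v_p = √[μ(2/r₁ − 1/a_t)] = 38.994 km/s.
First burn Δv₁ = |v_p − v₁| = 8.094 km/s.
Circular speed at r₂: v₂ = √(μ/r₂) = 15.632 km/s.
Transfer-orbit speed at r₂: v_a = √[μ(2/r₂ − 1/a_t)] = 9.9794 km/s.
Second burn Δv₂ = |v₂ − v_a| = 5.653 km/s.
Total Δv = Δv₁ + Δv₂ = 13.75 km/s.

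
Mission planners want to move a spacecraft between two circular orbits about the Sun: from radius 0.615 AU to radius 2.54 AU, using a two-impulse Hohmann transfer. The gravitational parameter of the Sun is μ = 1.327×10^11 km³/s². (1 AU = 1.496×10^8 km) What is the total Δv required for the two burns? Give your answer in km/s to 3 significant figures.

Δv = 17.2 km/s

In km: r₁ = 0.615 × 1.496×10^8 = 9.2004×10^7 km; r₂ = 2.54 × 1.496×10^8 = 3.79984×10^8 km.
The Hohmann ellipse has a_t = (r₁ + r₂)/2 = 2.35994×10^8 km.
Circular speed at r₁: v₁ = √(μ/r₁) = √(1.327×10^11/9.2004×10^7) = 37.98 km/s.
Transfer-orbit speed at r₁ (vis-viva equation): v_p = √[μ(2/r₁ − 1/a_t)] = 48.19 km/s.
First burn Δv₁ = |v_p − v₁| = 10.21 km/s.
Circular speed at r₂: v₂ = √(μ/r₂) = 18.6876 km/s.
Transfer-orbit speed at r₂: v_a = √[μ(2/r₂ − 1/a_t)] = 11.6682 km/s.
Second burn Δv₂ = |v₂ − v_a| = 7.019 km/s.
Total Δv = Δv₁ + Δv₂ = 17.23 km/s.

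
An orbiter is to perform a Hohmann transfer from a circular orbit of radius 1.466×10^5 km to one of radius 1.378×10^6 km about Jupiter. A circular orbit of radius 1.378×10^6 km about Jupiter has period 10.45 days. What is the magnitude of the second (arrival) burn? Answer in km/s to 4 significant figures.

From Kepler's third law T² = 4π²r³/μ at r = 1.378×10^6 km, T = 10.45 days = 10.45 × 86400 s = 9.0288×10^5 s: μ = 4π²r³/T² = 1.26721×10^8 km³/s².
Transfer-ellipse semi-major axis a_t = (r₁ + r₂)/2 = (1.466×10^5 + 1.378×10^6)/2 = 7.623×10^5 km.
Circular speed at r = 1.378×10^6 km: v_c = √(μ/r) = 9.5896 km/s.
Vis-viva on the transfer ellipse at r = 1.378×10^6 km gives v_t = √[μ(2/r − 1/a_t)] = 4.2054 km/s.
Δv₂ = |v_t − v_c| = |4.2054 − 9.5896| = 5.384 km/s.

Δv₂ = 5.384 km/s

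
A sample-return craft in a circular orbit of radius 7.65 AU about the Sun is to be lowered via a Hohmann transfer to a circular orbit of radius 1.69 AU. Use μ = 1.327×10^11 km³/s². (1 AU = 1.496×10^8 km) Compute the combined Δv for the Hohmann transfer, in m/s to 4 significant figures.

In km: r₁ = 7.65 × 1.496×10^8 = 1.14444×10^9 km; r₂ = 1.69 × 1.496×10^8 = 2.52824×10^8 km.
The Hohmann ellipse has a_t = (r₁ + r₂)/2 = 6.98632×10^8 km.
At r₁ the circular-orbit speed is v₁ = √(μ/r₁) = 10.768 km/s.
Transfer-orbit speed at r₁ (vis-viva): v_a = √[μ(2/r₁ − 1/a_t)] = 6.4777 km/s.
First burn Δv₁ = |v_a − v₁| = 4.290 km/s.
At r₂, v₂ = √(μ/r₂) = 22.910 km/s.
Transfer-orbit speed at r₂: v_p = √[μ(2/r₂ − 1/a_t)] = 29.322 km/s.
Second burn Δv₂ = |v₂ − v_p| = 6.412 km/s.
Δv = Δv₁ + Δv₂ = 4.290 + 6.412 = 10.70 km/s.

Δv = 10700 m/s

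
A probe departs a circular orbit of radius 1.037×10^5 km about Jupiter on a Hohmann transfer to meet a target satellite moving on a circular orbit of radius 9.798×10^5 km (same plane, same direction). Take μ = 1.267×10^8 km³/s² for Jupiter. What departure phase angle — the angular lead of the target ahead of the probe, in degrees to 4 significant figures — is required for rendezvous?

φ = 106.0°

Semi-major axis of the transfer orbit: a_t = (1.037×10^5 + 9.798×10^5)/2 = 5.4175×10^5 km.
The half-period of the transfer ellipse is t = π√(a_t³/μ) = 1.11291×10^5 s.
Target angular speed ω₂ = √(μ/r₂³) = 1.16060×10^-5 rad/s.
Angle swept by the target during transfer: ω₂·t = 1.29164 rad = 74.01°.
Arrival is 180° from departure on the ellipse, so φ = 180° − 74.01° = 106.0°.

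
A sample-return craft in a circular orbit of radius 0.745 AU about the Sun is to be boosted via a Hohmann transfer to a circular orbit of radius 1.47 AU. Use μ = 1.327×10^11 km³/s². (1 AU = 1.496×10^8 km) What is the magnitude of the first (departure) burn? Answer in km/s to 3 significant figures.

In km: r₁ = 0.745 × 1.496×10^8 = 1.11452×10^8 km; r₂ = 1.47 × 1.496×10^8 = 2.19912×10^8 km.
Transfer-ellipse semi-major axis a_t = (r₁ + r₂)/2 = (1.11452×10^8 + 2.19912×10^8)/2 = 1.65682×10^8 km.
Circular speed at r = 1.11452×10^8 km: v_c = √(μ/r) = 34.506 km/s.
Transfer-orbit speed at the same r (vis-viva, a = a_t): v_t = √[μ(2/r − 1/a_t)] = 39.754 km/s.
Δv₁ = |v_t − v_c| = |39.754 − 34.506| = 5.248 km/s.

Δv₁ = 5.25 km/s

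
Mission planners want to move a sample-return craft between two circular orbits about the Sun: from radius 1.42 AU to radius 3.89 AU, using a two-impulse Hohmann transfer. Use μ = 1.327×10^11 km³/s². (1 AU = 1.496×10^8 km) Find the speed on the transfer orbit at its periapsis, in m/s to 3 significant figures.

v = 30300 m/s

In km: r₁ = 1.42 × 1.496×10^8 = 2.12432×10^8 km; r₂ = 3.89 × 1.496×10^8 = 5.81944×10^8 km.
Semi-major axis of the transfer orbit: a_t = (2.12432×10^8 + 5.81944×10^8)/2 = 3.97188×10^8 km.
At periapsis, r = 2.12432×10^8 km.
Applying v² = μ(2/r − 1/a_t): v = 30.25 km/s.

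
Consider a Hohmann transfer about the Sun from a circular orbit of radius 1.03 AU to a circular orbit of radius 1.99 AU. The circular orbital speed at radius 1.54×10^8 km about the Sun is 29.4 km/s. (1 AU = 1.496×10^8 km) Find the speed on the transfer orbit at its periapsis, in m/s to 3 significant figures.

From the circular-orbit relation v² = μ/r at r = 1.54×10^8 km: μ = v²r = (29.4)² × 1.54×10^8 = 1.33111×10^11 km³/s².
In km: r₁ = 1.03 × 1.496×10^8 = 1.54088×10^8 km; r₂ = 1.99 × 1.496×10^8 = 2.97704×10^8 km.
Semi-major axis of the transfer orbit: a_t = (1.54088×10^8 + 2.97704×10^8)/2 = 2.25896×10^8 km.
The periapsis of the transfer ellipse is at r = 1.54088×10^8 km.
From the vis-viva equation, v = √[μ(2/r − 1/a_t)] = 33.74 km/s.

v = 33700 m/s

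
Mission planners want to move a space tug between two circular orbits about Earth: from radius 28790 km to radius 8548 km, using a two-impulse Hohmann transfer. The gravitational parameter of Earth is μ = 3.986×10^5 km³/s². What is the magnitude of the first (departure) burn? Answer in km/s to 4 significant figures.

Semi-major axis of the transfer orbit: a_t = (28790 + 8548)/2 = 18669 km.
On the circular orbit at r = 28790 km, v_c = √(μ/r) = 3.721 km/s.
Transfer-orbit speed at the same r (vis-viva, a = a_t): v_t = √[μ(2/r − 1/a_t)] = 2.518 km/s.
Δv₁ = |v_t − v_c| = |2.518 − 3.721| = 1.203 km/s.

Δv₁ = 1.203 km/s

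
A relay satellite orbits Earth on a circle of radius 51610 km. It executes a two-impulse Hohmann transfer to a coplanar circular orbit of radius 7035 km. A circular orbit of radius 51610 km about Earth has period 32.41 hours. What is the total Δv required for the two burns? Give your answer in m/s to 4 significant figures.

Δv = 3877 m/s

From Kepler's third law T² = 4π²r³/μ at r = 51610 km, T = 32.41 hours = 32.41 × 3600 s = 1.16676×10^5 s: μ = 4π²r³/T² = 3.98656×10^5 km³/s².
The Hohmann ellipse has a_t = (r₁ + r₂)/2 = 29322.5 km.
At r₁ the circular-orbit speed is v₁ = √(μ/r₁) = 2.779 km/s.
Transfer-orbit speed at r₁ (vis-viva): v_a = √[μ(2/r₁ − 1/a_t)] = 1.361 km/s.
First burn Δv₁ = |v_a − v₁| = 1.418 km/s.
Circular speed at r₂: v₂ = √(μ/r₂) = 7.528 km/s.
Transfer-orbit speed at r₂: v_p = √[μ(2/r₂ − 1/a_t)] = 9.987 km/s.
Second burn Δv₂ = |v₂ − v_p| = 2.459 km/s.
Δv = Δv₁ + Δv₂ = 1.418 + 2.459 = 3.877 km/s.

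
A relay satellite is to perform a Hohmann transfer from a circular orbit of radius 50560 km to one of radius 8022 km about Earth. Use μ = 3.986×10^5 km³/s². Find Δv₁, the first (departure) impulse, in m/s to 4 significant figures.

Δv₁ = 1338 m/s

Semi-major axis of the transfer orbit: a_t = (50560 + 8022)/2 = 29291 km.
On the circular orbit at r = 50560 km, v_c = √(μ/r) = 2.8078 km/s.
Transfer-orbit speed at the same r (vis-viva, a = a_t): v_t = √[μ(2/r − 1/a_t)] = 1.4694 km/s.
Δv₁ = |v_t − v_c| = |1.4694 − 2.8078| = 1.338 km/s.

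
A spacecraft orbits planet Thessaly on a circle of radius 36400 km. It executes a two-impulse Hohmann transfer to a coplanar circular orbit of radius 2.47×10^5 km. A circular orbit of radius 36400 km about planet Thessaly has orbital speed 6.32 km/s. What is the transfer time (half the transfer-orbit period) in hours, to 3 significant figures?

t = 38.6 hours

From the circular-orbit relation v² = μ/r at r = 36400 km: μ = v²r = (6.32)² × 36400 = 1.45390×10^6 km³/s².
The Hohmann ellipse has a_t = (r₁ + r₂)/2 = 1.417×10^5 km.
Transfer time t = π√(a_t³/μ) = π√((1.417×10^5)³ / 1.45390×10^6) = 1.390×10^5 s.
Converting: 1.390×10^5 s ÷ 3600 s/hour = 38.6 hours.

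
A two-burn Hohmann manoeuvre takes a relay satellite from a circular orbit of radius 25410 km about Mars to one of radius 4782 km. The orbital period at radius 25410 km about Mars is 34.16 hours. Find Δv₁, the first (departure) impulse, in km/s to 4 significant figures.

From Kepler's third law T² = 4π²r³/μ at r = 25410 km, T = 34.16 hours = 34.16 × 3600 s = 1.22976×10^5 s: μ = 4π²r³/T² = 42828.5 km³/s².
The Hohmann ellipse has a_t = (r₁ + r₂)/2 = 15096 km.
On the circular orbit at r = 25410 km, v_c = √(μ/r) = 1.2983 km/s.
Vis-viva on the transfer ellipse at r = 25410 km gives v_t = √[μ(2/r − 1/a_t)] = 0.73070 km/s.
Δv₁ = |v_t − v_c| = |0.73070 − 1.2983| = 0.5676 km/s.

Δv₁ = 0.5676 km/s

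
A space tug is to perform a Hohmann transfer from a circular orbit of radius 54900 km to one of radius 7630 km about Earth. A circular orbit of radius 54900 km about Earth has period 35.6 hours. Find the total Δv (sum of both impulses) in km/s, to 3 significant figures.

Δv = 3.71 km/s

From Kepler's third law T² = 4π²r³/μ at r = 54900 km, T = 35.6 hours = 35.6 × 3600 s = 1.2816×10^5 s: μ = 4π²r³/T² = 3.97715×10^5 km³/s².
Semi-major axis of the transfer orbit: a_t = (54900 + 7630)/2 = 31265 km.
At r₁ the circular-orbit speed is v₁ = √(μ/r₁) = 2.692 km/s.
On the transfer ellipse at r₁, vis-viva gives v_a = √[μ(2/r₁ − 1/a_t)] = 1.330 km/s.
First burn Δv₁ = |v_a − v₁| = 1.362 km/s.
Circular speed at r₂: v₂ = √(μ/r₂) = 7.220 km/s.
Transfer-orbit speed at r₂: v_p = √[μ(2/r₂ − 1/a_t)] = 9.567 km/s.
Second burn Δv₂ = |v₂ − v_p| = 2.347 km/s.
Total Δv = Δv₁ + Δv₂ = 3.709 km/s.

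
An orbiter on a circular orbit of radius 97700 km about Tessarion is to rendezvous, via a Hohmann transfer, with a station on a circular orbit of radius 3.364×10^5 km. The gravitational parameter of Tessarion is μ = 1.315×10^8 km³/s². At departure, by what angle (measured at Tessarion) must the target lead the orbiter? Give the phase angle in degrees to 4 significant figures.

φ = 86.71°

Transfer-ellipse semi-major axis a_t = (r₁ + r₂)/2 = (97700 + 3.364×10^5)/2 = 2.1705×10^5 km.
The half-period of the transfer ellipse is t = π√(a_t³/μ) = 27703 s.
Target angular speed ω₂ = √(μ/r₂³) = 5.8773×10^-5 rad/s.
Angle swept by the target during transfer: ω₂·t = 1.6282 rad = 93.29°.
Arrival is 180° from departure on the ellipse, so φ = 180° − 93.29° = 86.71°.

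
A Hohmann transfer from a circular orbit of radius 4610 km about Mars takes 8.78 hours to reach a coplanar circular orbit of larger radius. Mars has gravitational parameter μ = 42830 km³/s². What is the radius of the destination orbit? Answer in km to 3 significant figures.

Transfer time t = 8.78 hours = 31608 s, and t = π√(a_t³/μ).
So a_t = (μ t²/π²)^(1/3) = (42830 × (31608)² / π²)^(1/3) = 16306 km.
Since a_t = (r₁ + r₂)/2, r₂ = 2a_t − r₁ = 2×16306 − 4610 = 28002 km.

r₂ = 28000 km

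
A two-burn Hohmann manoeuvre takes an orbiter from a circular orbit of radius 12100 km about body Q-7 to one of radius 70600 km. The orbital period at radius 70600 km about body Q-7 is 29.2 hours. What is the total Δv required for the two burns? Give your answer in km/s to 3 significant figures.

From Kepler's third law T² = 4π²r³/μ at r = 70600 km, T = 29.2 hours = 29.2 × 3600 s = 1.0512×10^5 s: μ = 4π²r³/T² = 1.25720×10^6 km³/s².
Semi-major axis of the transfer orbit: a_t = (12100 + 70600)/2 = 41350 km.
Circular speed at r₁: v₁ = √(μ/r₁) = √(1.25720×10^6/12100) = 10.193 km/s.
On the transfer ellipse at r₁, vis-viva gives v_p = √[μ(2/r₁ − 1/a_t)] = 13.319 km/s.
First burn Δv₁ = |v_p − v₁| = 3.126 km/s.
Circular speed at r₂: v₂ = √(μ/r₂) = 4.220 km/s.
Transfer-orbit speed at r₂: v_a = √[μ(2/r₂ − 1/a_t)] = 2.283 km/s.
Second burn Δv₂ = |v₂ − v_a| = 1.937 km/s.
Total Δv = Δv₁ + Δv₂ = 5.063 km/s.

Δv = 5.06 km/s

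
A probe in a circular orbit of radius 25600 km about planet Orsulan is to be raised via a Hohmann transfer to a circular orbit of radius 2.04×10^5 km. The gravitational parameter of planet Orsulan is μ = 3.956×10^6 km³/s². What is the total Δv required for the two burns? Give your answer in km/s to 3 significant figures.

Semi-major axis of the transfer orbit: a_t = (25600 + 2.040×10^5)/2 = 1.148×10^5 km.
Circular speed at r₁: v₁ = √(μ/r₁) = √(3.956×10^6/25600) = 12.43 km/s.
On the transfer ellipse at r₁, vis-viva gives v_p = √[μ(2/r₁ − 1/a_t)] = 16.57 km/s.
First burn Δv₁ = |v_p − v₁| = 4.140 km/s.
At r₂, v₂ = √(μ/r₂) = 4.404 km/s.
Transfer-orbit speed at r₂: v_a = √[μ(2/r₂ − 1/a_t)] = 2.080 km/s.
Second burn Δv₂ = |v₂ − v_a| = 2.324 km/s.
Total Δv = Δv₁ + Δv₂ = 6.464 km/s.

Δv = 6.46 km/s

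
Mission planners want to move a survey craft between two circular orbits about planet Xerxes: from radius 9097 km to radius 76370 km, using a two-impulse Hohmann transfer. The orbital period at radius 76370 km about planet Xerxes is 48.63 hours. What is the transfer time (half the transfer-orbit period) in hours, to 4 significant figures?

t = 10.18 hours

From Kepler's third law T² = 4π²r³/μ at r = 76370 km, T = 48.63 hours = 48.63 × 3600 s = 1.75068×10^5 s: μ = 4π²r³/T² = 5.73739×10^5 km³/s².
The Hohmann ellipse has a_t = (r₁ + r₂)/2 = 42733.5 km.
By Kepler's third law the transfer-orbit period is T = 2π√(a_t³/μ), so t = T/2 = 36640 s.
Converting: 36640 s ÷ 3600 s/hour = 10.18 hours.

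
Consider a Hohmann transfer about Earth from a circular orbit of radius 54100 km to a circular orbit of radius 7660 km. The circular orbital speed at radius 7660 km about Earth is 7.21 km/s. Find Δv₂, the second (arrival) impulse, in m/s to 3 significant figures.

From the circular-orbit relation v² = μ/r at r = 7660 km: μ = v²r = (7.21)² × 7660 = 3.98198×10^5 km³/s².
Semi-major axis of the transfer orbit: a_t = (54100 + 7660)/2 = 30880 km.
On the circular orbit at r = 7660 km, v_c = √(μ/r) = 7.210 km/s.
Transfer-orbit speed at the same r (vis-viva, a = a_t): v_t = √[μ(2/r − 1/a_t)] = 9.543 km/s.
Δv₂ = |v_t − v_c| = |9.543 − 7.210| = 2.333 km/s.

Δv₂ = 2330 m/s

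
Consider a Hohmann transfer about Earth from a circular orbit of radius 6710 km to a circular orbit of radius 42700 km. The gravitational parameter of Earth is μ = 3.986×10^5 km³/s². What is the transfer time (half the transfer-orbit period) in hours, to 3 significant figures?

The Hohmann ellipse has a_t = (r₁ + r₂)/2 = 24705 km.
Transfer time t = π√(a_t³/μ) = π√((24705)³ / 3.986×10^5) = 19320 s.
Converting: 19320 s ÷ 3600 s/hour = 5.37 hours.

t = 5.37 hours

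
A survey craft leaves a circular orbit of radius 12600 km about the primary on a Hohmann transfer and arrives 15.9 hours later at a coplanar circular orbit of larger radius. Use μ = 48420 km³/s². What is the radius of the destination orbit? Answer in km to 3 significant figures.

r₂ = 37900 km

Transfer time t = 15.9 hours = 57240 s, and t = π√(a_t³/μ).
So a_t = (μ t²/π²)^(1/3) = (48420 × (57240)² / π²)^(1/3) = 25237 km.
Since a_t = (r₁ + r₂)/2, r₂ = 2a_t − r₁ = 2×25237 − 12600 = 37874 km.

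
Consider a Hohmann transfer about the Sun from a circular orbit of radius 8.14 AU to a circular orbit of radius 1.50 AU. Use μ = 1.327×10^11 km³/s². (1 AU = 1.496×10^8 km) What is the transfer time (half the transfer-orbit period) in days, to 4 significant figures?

In km: r₁ = 8.14 × 1.496×10^8 = 1.217744×10^9 km; r₂ = 1.50 × 1.496×10^8 = 2.244×10^8 km.
Semi-major axis of the transfer orbit: a_t = (1.217744×10^9 + 2.244×10^8)/2 = 7.21072×10^8 km.
Half the transfer-orbit period gives t = π√(a_t³/μ) = 1.670×10^8 s.
Converting: 1.670×10^8 s ÷ 86400 s/day = 1933 days.

t = 1933 days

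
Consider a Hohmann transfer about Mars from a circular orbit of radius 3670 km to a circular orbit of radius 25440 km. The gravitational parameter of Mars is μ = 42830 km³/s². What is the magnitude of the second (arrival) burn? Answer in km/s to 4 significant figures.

Δv₂ = 0.6460 km/s

Semi-major axis of the transfer orbit: a_t = (3670 + 25440)/2 = 14555 km.
On the circular orbit at r = 25440 km, v_c = √(μ/r) = 1.2975 km/s.
Vis-viva on the transfer ellipse at r = 25440 km gives v_t = √[μ(2/r − 1/a_t)] = 0.65154 km/s.
Δv₂ = |v_t − v_c| = |0.65154 − 1.2975| = 0.6460 km/s.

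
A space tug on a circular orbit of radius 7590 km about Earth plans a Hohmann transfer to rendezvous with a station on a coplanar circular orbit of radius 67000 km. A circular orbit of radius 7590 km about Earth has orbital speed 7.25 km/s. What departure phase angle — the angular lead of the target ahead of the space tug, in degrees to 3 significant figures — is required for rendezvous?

From the circular-orbit relation v² = μ/r at r = 7590 km: μ = v²r = (7.25)² × 7590 = 3.98949×10^5 km³/s².
The Hohmann ellipse has a_t = (r₁ + r₂)/2 = 37295 km.
Transfer time t = π√(a_t³/μ) = 35823 s.
The target's mean motion on its circular orbit is ω₂ = √(μ/r₂³) = 3.6421×10^-5 rad/s.
Angle swept by the target during transfer: ω₂·t = 1.3047 rad = 74.75°.
Arrival is 180° from departure on the ellipse, so φ = 180° − 74.75° = 105°.

φ = 105°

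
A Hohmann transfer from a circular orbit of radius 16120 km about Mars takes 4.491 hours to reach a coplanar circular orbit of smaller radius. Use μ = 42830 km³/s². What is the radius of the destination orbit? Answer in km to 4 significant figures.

r₂ = 4738 km

Transfer time t = 4.491 hours = 16167.6 s, and t = π√(a_t³/μ).
So a_t = (μ t²/π²)^(1/3) = (42830 × (16167.6)² / π²)^(1/3) = 10429 km.
Since a_t = (r₁ + r₂)/2, r₂ = 2a_t − r₁ = 2×10429 − 16120 = 4738 km.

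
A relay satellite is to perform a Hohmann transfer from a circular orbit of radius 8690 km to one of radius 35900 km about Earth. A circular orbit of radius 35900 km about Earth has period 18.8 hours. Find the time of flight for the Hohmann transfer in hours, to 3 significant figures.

From Kepler's third law T² = 4π²r³/μ at r = 35900 km, T = 18.8 hours = 18.8 × 3600 s = 67680 s: μ = 4π²r³/T² = 3.98770×10^5 km³/s².
The Hohmann ellipse has a_t = (r₁ + r₂)/2 = 22295 km.
By Kepler's third law the transfer-orbit period is T = 2π√(a_t³/μ), so t = T/2 = 16560 s.
Converting: 16560 s ÷ 3600 s/hour = 4.60 hours.

t = 4.60 hours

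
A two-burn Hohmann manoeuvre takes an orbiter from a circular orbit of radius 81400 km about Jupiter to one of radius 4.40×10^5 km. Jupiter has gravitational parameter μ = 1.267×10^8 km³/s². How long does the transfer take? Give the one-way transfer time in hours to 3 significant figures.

t = 10.3 hours

The Hohmann ellipse has a_t = (r₁ + r₂)/2 = 2.607×10^5 km.
Half the transfer-orbit period gives t = π√(a_t³/μ) = 37150 s.
Converting: 37150 s ÷ 3600 s/hour = 10.3 hours.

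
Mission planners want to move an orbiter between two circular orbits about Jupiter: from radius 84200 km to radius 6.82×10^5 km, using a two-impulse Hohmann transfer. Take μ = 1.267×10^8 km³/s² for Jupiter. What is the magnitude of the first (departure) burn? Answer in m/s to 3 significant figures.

Semi-major axis of the transfer orbit: a_t = (84200 + 6.820×10^5)/2 = 3.831×10^5 km.
Circular speed at r = 84200 km: v_c = √(μ/r) = 38.79 km/s.
Transfer-orbit speed at the same r (vis-viva, a = a_t): v_t = √[μ(2/r − 1/a_t)] = 51.76 km/s.
Δv₁ = |v_t − v_c| = |51.76 − 38.79| = 12.97 km/s.

Δv₁ = 13000 m/s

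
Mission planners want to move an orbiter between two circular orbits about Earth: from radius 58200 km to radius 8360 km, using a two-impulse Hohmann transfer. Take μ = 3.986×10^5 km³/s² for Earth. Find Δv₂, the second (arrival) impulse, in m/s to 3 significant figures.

Δv₂ = 2230 m/s

The Hohmann ellipse has a_t = (r₁ + r₂)/2 = 33280 km.
On the circular orbit at r = 8360 km, v_c = √(μ/r) = 6.905 km/s.
Transfer-orbit speed at the same r (vis-viva, a = a_t): v_t = √[μ(2/r − 1/a_t)] = 9.131 km/s.
Δv₂ = |v_t − v_c| = |9.131 − 6.905| = 2.226 km/s.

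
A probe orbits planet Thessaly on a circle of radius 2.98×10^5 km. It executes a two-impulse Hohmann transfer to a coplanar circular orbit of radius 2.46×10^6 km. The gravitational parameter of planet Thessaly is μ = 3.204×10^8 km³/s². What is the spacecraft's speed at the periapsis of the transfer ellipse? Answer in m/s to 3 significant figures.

The Hohmann ellipse has a_t = (r₁ + r₂)/2 = 1.379×10^6 km.
At periapsis, r = 2.980×10^5 km.
Vis-viva: v = √[μ(2/r − 1/a_t)] = √[3.204×10^8 × (2/2.980×10^5 − 1/1.379×10^6)] = 43.79 km/s.

v = 43800 m/s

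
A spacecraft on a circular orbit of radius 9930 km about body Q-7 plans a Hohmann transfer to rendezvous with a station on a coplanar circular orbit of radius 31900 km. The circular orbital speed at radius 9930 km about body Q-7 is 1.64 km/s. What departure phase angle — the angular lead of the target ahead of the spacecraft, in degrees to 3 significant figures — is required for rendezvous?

From the circular-orbit relation v² = μ/r at r = 9930 km: μ = v²r = (1.64)² × 9930 = 26707.7 km³/s².
Transfer-ellipse semi-major axis a_t = (r₁ + r₂)/2 = (9930 + 31900)/2 = 20915 km.
The half-period of the transfer ellipse is t = π√(a_t³/μ) = 58145.8 s.
Target angular speed ω₂ = √(μ/r₂³) = 2.86835×10^-5 rad/s.
Angle swept by the target during transfer: ω₂·t = 1.6678 rad = 95.56°.
The spacecraft traverses 180° on the transfer ellipse, so the target must lead by 180° − 95.56° = 84.4°.

φ = 84.4°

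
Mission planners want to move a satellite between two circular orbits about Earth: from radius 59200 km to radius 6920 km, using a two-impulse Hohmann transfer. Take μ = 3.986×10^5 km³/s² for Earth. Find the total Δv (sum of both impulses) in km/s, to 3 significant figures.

Semi-major axis of the transfer orbit: a_t = (59200 + 6920)/2 = 33060 km.
Circular speed at r₁: v₁ = √(μ/r₁) = √(3.986×10^5/59200) = 2.59482 km/s.
Transfer-orbit speed at r₁ (vis-viva): v_a = √[μ(2/r₁ − 1/a_t)] = 1.18716 km/s.
First burn Δv₁ = |v_a − v₁| = 1.4077 km/s.
Circular speed at r₂: v₂ = √(μ/r₂) = 7.5895 km/s.
Transfer-orbit speed at r₂: v_p = √[μ(2/r₂ − 1/a_t)] = 10.156 km/s.
Second burn Δv₂ = |v₂ − v_p| = 2.5665 km/s.
Total Δv = Δv₁ + Δv₂ = 3.974 km/s.

Δv = 3.97 km/s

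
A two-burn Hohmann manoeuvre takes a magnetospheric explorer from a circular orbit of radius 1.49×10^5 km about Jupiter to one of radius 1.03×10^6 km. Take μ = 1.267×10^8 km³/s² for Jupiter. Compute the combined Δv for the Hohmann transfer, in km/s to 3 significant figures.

The Hohmann ellipse has a_t = (r₁ + r₂)/2 = 5.895×10^5 km.
At r₁ the circular-orbit speed is v₁ = √(μ/r₁) = 29.1605 km/s.
On the transfer ellipse at r₁, vis-viva gives v_p = √[μ(2/r₁ − 1/a_t)] = 38.5453 km/s.
First burn Δv₁ = |v_p − v₁| = 9.385 km/s.
Circular speed at r₂: v₂ = √(μ/r₂) = 11.091 km/s.
Transfer-orbit speed at r₂: v_a = √[μ(2/r₂ − 1/a_t)] = 5.5760 km/s.
Second burn Δv₂ = |v₂ − v_a| = 5.515 km/s.
Total Δv = Δv₁ + Δv₂ = 14.90 km/s.

Δv = 14.9 km/s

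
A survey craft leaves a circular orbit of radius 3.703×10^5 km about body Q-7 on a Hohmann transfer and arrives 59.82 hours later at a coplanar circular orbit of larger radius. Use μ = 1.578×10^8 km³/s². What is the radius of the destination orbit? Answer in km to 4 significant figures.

r₂ = 1.440×10^6 km

Transfer time t = 59.82 hours = 2.15352×10^5 s, and t = π√(a_t³/μ).
So a_t = (μ t²/π²)^(1/3) = (1.578×10^8 × (2.15352×10^5)² / π²)^(1/3) = 9.0511×10^5 km.
Since a_t = (r₁ + r₂)/2, r₂ = 2a_t − r₁ = 2×9.0511×10^5 − 3.703×10^5 = 1.43992×10^6 km.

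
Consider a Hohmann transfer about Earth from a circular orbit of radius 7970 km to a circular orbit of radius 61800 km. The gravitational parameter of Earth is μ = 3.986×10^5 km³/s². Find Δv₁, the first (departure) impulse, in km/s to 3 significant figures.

Δv₁ = 2.34 km/s

Transfer-ellipse semi-major axis a_t = (r₁ + r₂)/2 = (7970 + 61800)/2 = 34885 km.
Circular speed at r = 7970 km: v_c = √(μ/r) = 7.072 km/s.
Vis-viva on the transfer ellipse at r = 7970 km gives v_t = √[μ(2/r − 1/a_t)] = 9.413 km/s.
Δv₁ = |v_t − v_c| = |9.413 − 7.072| = 2.341 km/s.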